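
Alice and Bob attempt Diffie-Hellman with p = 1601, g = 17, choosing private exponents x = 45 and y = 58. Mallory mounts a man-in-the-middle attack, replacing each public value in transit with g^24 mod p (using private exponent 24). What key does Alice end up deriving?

Alice receives Mallory's public value M = 17^24 mod 1601 instead of the honest one.
17^1 ≡ 17 (mod 1601)
17^2 = (17^1)^2 ≡ 17^2 = 289 ≡ 289 (mod 1601)
17^4 = (17^2)^2 ≡ 289^2 = 83521 ≡ 269 (mod 1601)
17^8 = (17^4)^2 ≡ 269^2 = 72361 ≡ 316 (mod 1601)
17^16 = (17^8)^2 ≡ 316^2 = 99856 ≡ 594 (mod 1601)
17^24 = 17^16 · 17^8 ≡ 594 · 316 ≡ 387 (mod 1601).
So M = 387. Alice computes K = M^45 mod 1601.
387^1 ≡ 387 (mod 1601)
387^2 = (387^1)^2 ≡ 387^2 = 149769 ≡ 876 (mod 1601)
387^4 = (387^2)^2 ≡ 876^2 = 767376 ≡ 497 (mod 1601)
387^8 = (387^4)^2 ≡ 497^2 = 247009 ≡ 455 (mod 1601)
387^16 = (387^8)^2 ≡ 455^2 = 207025 ≡ 496 (mod 1601)
387^32 = (387^16)^2 ≡ 496^2 = 246016 ≡ 1063 (mod 1601)
387^45 = 387^32 · 387^8 · 387^4 · 387^1 ≡ 1063 · 455 · 497 · 387 ≡ 475 (mod 1601).

475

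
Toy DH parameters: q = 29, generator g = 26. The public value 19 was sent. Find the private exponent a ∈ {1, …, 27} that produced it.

Try successive powers of 26 modulo 29:
26^1 ≡ 26
26^2 ≡ 9
26^3 ≡ 2
26^4 ≡ 23
26^5 ≡ 18
26^6 ≡ 4
26^7 ≡ 17
26^8 ≡ 7
26^9 ≡ 8
26^10 ≡ 5
26^11 ≡ 14
26^12 ≡ 16
26^13 ≡ 10
26^14 ≡ 28
26^15 ≡ 3
26^16 ≡ 20
26^17 ≡ 27
26^18 ≡ 6
26^19 ≡ 11
26^20 ≡ 25
26^21 ≡ 12
26^22 ≡ 22
26^23 ≡ 21
26^24 ≡ 24
26^25 ≡ 15
26^26 ≡ 13
26^27 ≡ 19
Found: a = 27.

27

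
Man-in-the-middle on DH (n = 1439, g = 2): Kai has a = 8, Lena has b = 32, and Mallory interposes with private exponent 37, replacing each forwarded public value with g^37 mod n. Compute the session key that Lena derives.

Lena receives Mallory's public value M = 2^37 mod 1439 instead of the honest one.
2^1 ≡ 2 (mod 1439)
2^2 = (2^1)^2 ≡ 2^2 = 4 ≡ 4 (mod 1439)
2^4 = (2^2)^2 ≡ 4^2 = 16 ≡ 16 (mod 1439)
2^8 = (2^4)^2 ≡ 16^2 = 256 ≡ 256 (mod 1439)
2^16 = (2^8)^2 ≡ 256^2 = 65536 ≡ 781 (mod 1439)
2^32 = (2^16)^2 ≡ 781^2 = 609961 ≡ 1264 (mod 1439)
2^37 = 2^32 · 2^4 · 2^1 ≡ 1264 · 16 · 2 ≡ 156 (mod 1439).
So M = 156. Lena computes K = M^32 mod 1439.
156^1 ≡ 156 (mod 1439)
156^2 = (156^1)^2 ≡ 156^2 = 24336 ≡ 1312 (mod 1439)
156^4 = (156^2)^2 ≡ 1312^2 = 1721344 ≡ 300 (mod 1439)
156^8 = (156^4)^2 ≡ 300^2 = 90000 ≡ 782 (mod 1439)
156^16 = (156^8)^2 ≡ 782^2 = 611524 ≡ 1388 (mod 1439)
156^32 = (156^16)^2 ≡ 1388^2 = 1926544 ≡ 1162 (mod 1439)

1162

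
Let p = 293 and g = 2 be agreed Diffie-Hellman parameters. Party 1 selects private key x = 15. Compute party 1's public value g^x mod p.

Public value = 2^15 mod 293.
2^1 ≡ 2 (mod 293)
2^2 = (2^1)^2 ≡ 2^2 = 4 ≡ 4 (mod 293)
2^4 = (2^2)^2 ≡ 4^2 = 16 ≡ 16 (mod 293)
2^8 = (2^4)^2 ≡ 16^2 = 256 ≡ 256 (mod 293)
2^15 = 2^8 · 2^4 · 2^2 · 2^1 ≡ 256 · 16 · 4 · 2 ≡ 245 (mod 293).

245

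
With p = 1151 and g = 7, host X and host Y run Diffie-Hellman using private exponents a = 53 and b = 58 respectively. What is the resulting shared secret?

243

Host Y sends B = g^b mod p = 7^58 mod 1151.
7^1 ≡ 7 (mod 1151)
7^2 = (7^1)^2 ≡ 7^2 = 49 ≡ 49 (mod 1151)
7^4 = (7^2)^2 ≡ 49^2 = 2401 ≡ 99 (mod 1151)
7^8 = (7^4)^2 ≡ 99^2 = 9801 ≡ 593 (mod 1151)
7^16 = (7^8)^2 ≡ 593^2 = 351649 ≡ 594 (mod 1151)
7^32 = (7^16)^2 ≡ 594^2 = 352836 ≡ 630 (mod 1151)
7^58 = 7^32 · 7^16 · 7^8 · 7^2 ≡ 630 · 594 · 593 · 49 ≡ 605 (mod 1151).
So B = 605. Host X then computes K = B^a mod p = 605^53 mod 1151.
605^1 ≡ 605 (mod 1151)
605^2 = (605^1)^2 ≡ 605^2 = 366025 ≡ 7 (mod 1151)
605^4 = (605^2)^2 ≡ 7^2 = 49 ≡ 49 (mod 1151)
605^8 = (605^4)^2 ≡ 49^2 = 2401 ≡ 99 (mod 1151)
605^16 = (605^8)^2 ≡ 99^2 = 9801 ≡ 593 (mod 1151)
605^32 = (605^16)^2 ≡ 593^2 = 351649 ≡ 594 (mod 1151)
605^53 = 605^32 · 605^16 · 605^4 · 605^1 ≡ 594 · 593 · 49 · 605 ≡ 243 (mod 1151).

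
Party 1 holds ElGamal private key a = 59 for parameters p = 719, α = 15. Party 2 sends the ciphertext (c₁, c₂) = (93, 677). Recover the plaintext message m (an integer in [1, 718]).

703

Shared mask s = c₁^a mod p = 93^59 mod 719.
93^1 ≡ 93 (mod 719)
93^2 = (93^1)^2 ≡ 93^2 = 8649 ≡ 21 (mod 719)
93^4 = (93^2)^2 ≡ 21^2 = 441 ≡ 441 (mod 719)
93^8 = (93^4)^2 ≡ 441^2 = 194481 ≡ 351 (mod 719)
93^16 = (93^8)^2 ≡ 351^2 = 123201 ≡ 252 (mod 719)
93^32 = (93^16)^2 ≡ 252^2 = 63504 ≡ 232 (mod 719)
93^59 = 93^32 · 93^16 · 93^8 · 93^2 · 93^1 ≡ 232 · 252 · 351 · 21 · 93 ≡ 452 (mod 719).
So s = 452; s⁻¹ ≡ 377 (mod 719).
m = c₂ · s⁻¹ mod 719 = 677 · 377 mod 719 = 703.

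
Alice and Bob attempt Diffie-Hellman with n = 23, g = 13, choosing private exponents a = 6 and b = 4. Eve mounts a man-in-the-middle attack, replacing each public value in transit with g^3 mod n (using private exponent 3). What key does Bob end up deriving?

Bob receives Eve's public value M = 13^3 mod 23 instead of the honest one.
13^1 ≡ 13 (mod 23)
13^2 = (13^1)^2 ≡ 13^2 = 169 ≡ 8 (mod 23)
13^3 = 13^2 · 13^1 ≡ 8 · 13 ≡ 12 (mod 23).
So M = 12. Bob computes K = M^4 mod 23.
12^1 ≡ 12 (mod 23)
12^2 = (12^1)^2 ≡ 12^2 = 144 ≡ 6 (mod 23)
12^4 = (12^2)^2 ≡ 6^2 = 36 ≡ 13 (mod 23)

13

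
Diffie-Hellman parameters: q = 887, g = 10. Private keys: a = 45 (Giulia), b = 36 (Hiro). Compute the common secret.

Giulia sends A = g^a mod q = 10^45 mod 887.
10^1 ≡ 10 (mod 887)
10^2 = (10^1)^2 ≡ 10^2 = 100 ≡ 100 (mod 887)
10^4 = (10^2)^2 ≡ 100^2 = 10000 ≡ 243 (mod 887)
10^8 = (10^4)^2 ≡ 243^2 = 59049 ≡ 507 (mod 887)
10^16 = (10^8)^2 ≡ 507^2 = 257049 ≡ 706 (mod 887)
10^32 = (10^16)^2 ≡ 706^2 = 498436 ≡ 829 (mod 887)
10^45 = 10^32 · 10^8 · 10^4 · 10^1 ≡ 829 · 507 · 243 · 10 ≡ 140 (mod 887).
So A = 140. Hiro then computes K = A^b mod q = 140^36 mod 887.
140^1 ≡ 140 (mod 887)
140^2 = (140^1)^2 ≡ 140^2 = 19600 ≡ 86 (mod 887)
140^4 = (140^2)^2 ≡ 86^2 = 7396 ≡ 300 (mod 887)
140^8 = (140^4)^2 ≡ 300^2 = 90000 ≡ 413 (mod 887)
140^16 = (140^8)^2 ≡ 413^2 = 170569 ≡ 265 (mod 887)
140^32 = (140^16)^2 ≡ 265^2 = 70225 ≡ 152 (mod 887)
140^36 = 140^32 · 140^4 ≡ 152 · 300 ≡ 363 (mod 887).

363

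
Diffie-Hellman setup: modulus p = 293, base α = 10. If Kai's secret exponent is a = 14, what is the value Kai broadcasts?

189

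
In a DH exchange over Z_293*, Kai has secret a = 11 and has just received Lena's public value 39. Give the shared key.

222

Shared key K = 39^11 mod 293.
39^1 ≡ 39 (mod 293)
39^2 = (39^1)^2 ≡ 39^2 = 1521 ≡ 56 (mod 293)
39^4 = (39^2)^2 ≡ 56^2 = 3136 ≡ 206 (mod 293)
39^8 = (39^4)^2 ≡ 206^2 = 42436 ≡ 244 (mod 293)
39^11 = 39^8 · 39^2 · 39^1 ≡ 244 · 56 · 39 ≡ 222 (mod 293).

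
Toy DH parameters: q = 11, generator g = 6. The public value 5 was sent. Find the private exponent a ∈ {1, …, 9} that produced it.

Try successive powers of 6 modulo 11:
6^1 ≡ 6
6^2 ≡ 3
6^3 ≡ 7
6^4 ≡ 9
6^5 ≡ 10
6^6 ≡ 5
Found: a = 6.

6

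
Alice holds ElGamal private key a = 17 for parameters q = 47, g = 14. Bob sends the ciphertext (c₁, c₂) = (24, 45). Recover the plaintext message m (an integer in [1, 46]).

Shared mask s = c₁^a mod q = 24^17 mod 47.
24^1 ≡ 24 (mod 47)
24^2 = (24^1)^2 ≡ 24^2 = 576 ≡ 12 (mod 47)
24^4 = (24^2)^2 ≡ 12^2 = 144 ≡ 3 (mod 47)
24^8 = (24^4)^2 ≡ 3^2 = 9 ≡ 9 (mod 47)
24^16 = (24^8)^2 ≡ 9^2 = 81 ≡ 34 (mod 47)
24^17 = 24^16 · 24^1 ≡ 34 · 24 ≡ 17 (mod 47).
So s = 17; s⁻¹ ≡ 36 (mod 47).
m = c₂ · s⁻¹ mod 47 = 45 · 36 mod 47 = 22.

22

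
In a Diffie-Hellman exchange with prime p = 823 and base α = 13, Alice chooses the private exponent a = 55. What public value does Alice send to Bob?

Public value = 13^{55} \pmod{823}.
13^1 ≡ 13 (mod 823)
13^2 = (13^1)^2 ≡ 13^2 = 169 ≡ 169 (mod 823)
13^4 = (13^2)^2 ≡ 169^2 = 28561 ≡ 579 (mod 823)
13^8 = (13^4)^2 ≡ 579^2 = 335241 ≡ 280 (mod 823)
13^16 = (13^8)^2 ≡ 280^2 = 78400 ≡ 215 (mod 823)
13^32 = (13^16)^2 ≡ 215^2 = 46225 ≡ 137 (mod 823)
13^55 = 13^32 · 13^16 · 13^4 · 13^2 · 13^1 ≡ 137 · 215 · 579 · 169 · 13 ≡ 9 (mod 823).

9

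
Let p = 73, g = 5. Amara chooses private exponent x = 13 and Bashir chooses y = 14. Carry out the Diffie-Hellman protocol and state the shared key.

48

Bashir sends B = g^y mod p = 5^14 mod 73.
5^1 ≡ 5 (mod 73)
5^2 = (5^1)^2 ≡ 5^2 = 25 ≡ 25 (mod 73)
5^4 = (5^2)^2 ≡ 25^2 = 625 ≡ 41 (mod 73)
5^8 = (5^4)^2 ≡ 41^2 = 1681 ≡ 2 (mod 73)
5^14 = 5^8 · 5^4 · 5^2 ≡ 2 · 41 · 25 ≡ 6 (mod 73).
So B = 6. Amara then computes K = B^x mod p = 6^13 mod 73.
6^1 ≡ 6 (mod 73)
6^2 = (6^1)^2 ≡ 6^2 = 36 ≡ 36 (mod 73)
6^4 = (6^2)^2 ≡ 36^2 = 1296 ≡ 55 (mod 73)
6^8 = (6^4)^2 ≡ 55^2 = 3025 ≡ 32 (mod 73)
6^13 = 6^8 · 6^4 · 6^1 ≡ 32 · 55 · 6 ≡ 48 (mod 73).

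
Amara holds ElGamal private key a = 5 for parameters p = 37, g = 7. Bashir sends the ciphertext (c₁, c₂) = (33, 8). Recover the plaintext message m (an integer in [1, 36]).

13

Shared mask s = c₁^a mod p = 33^5 mod 37.
33^1 ≡ 33 (mod 37)
33^2 = (33^1)^2 ≡ 33^2 = 1089 ≡ 16 (mod 37)
33^4 = (33^2)^2 ≡ 16^2 = 256 ≡ 34 (mod 37)
33^5 = 33^4 · 33^1 ≡ 34 · 33 ≡ 12 (mod 37).
So s = 12; s⁻¹ ≡ 34 (mod 37).
m = c₂ · s⁻¹ mod 37 = 8 · 34 mod 37 = 13.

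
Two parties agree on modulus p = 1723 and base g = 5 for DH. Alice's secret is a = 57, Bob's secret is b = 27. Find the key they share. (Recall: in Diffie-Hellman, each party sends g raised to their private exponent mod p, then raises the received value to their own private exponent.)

Bob sends B = g^b mod p = 5^27 mod 1723.
5^1 ≡ 5 (mod 1723)
5^2 = (5^1)^2 ≡ 5^2 = 25 ≡ 25 (mod 1723)
5^4 = (5^2)^2 ≡ 25^2 = 625 ≡ 625 (mod 1723)
5^8 = (5^4)^2 ≡ 625^2 = 390625 ≡ 1227 (mod 1723)
5^16 = (5^8)^2 ≡ 1227^2 = 1505529 ≡ 1350 (mod 1723)
5^27 = 5^16 · 5^8 · 5^2 · 5^1 ≡ 1350 · 1227 · 25 · 5 ≡ 1617 (mod 1723).
So B = 1617. Alice then computes K = B^a mod p = 1617^57 mod 1723.
1617^1 ≡ 1617 (mod 1723)
1617^2 = (1617^1)^2 ≡ 1617^2 = 2614689 ≡ 898 (mod 1723)
1617^4 = (1617^2)^2 ≡ 898^2 = 806404 ≡ 40 (mod 1723)
1617^8 = (1617^4)^2 ≡ 40^2 = 1600 ≡ 1600 (mod 1723)
1617^16 = (1617^8)^2 ≡ 1600^2 = 2560000 ≡ 1345 (mod 1723)
1617^32 = (1617^16)^2 ≡ 1345^2 = 1809025 ≡ 1598 (mod 1723)
1617^57 = 1617^32 · 1617^16 · 1617^8 · 1617^1 ≡ 1598 · 1345 · 1600 · 1617 ≡ 634 (mod 1723).

634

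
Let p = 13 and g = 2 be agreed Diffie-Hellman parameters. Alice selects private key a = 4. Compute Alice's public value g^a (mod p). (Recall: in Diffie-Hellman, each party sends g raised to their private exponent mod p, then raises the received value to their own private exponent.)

Public value = 2^4 (mod 13).
2^1 ≡ 2 (mod 13)
2^2 = (2^1)^2 ≡ 2^2 = 4 ≡ 4 (mod 13)
2^4 = (2^2)^2 ≡ 4^2 = 16 ≡ 3 (mod 13)

3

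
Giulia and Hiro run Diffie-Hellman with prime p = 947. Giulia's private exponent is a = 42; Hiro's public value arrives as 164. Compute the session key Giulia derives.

342

Shared key K = 164^42 mod 947.
164^1 ≡ 164 (mod 947)
164^2 = (164^1)^2 ≡ 164^2 = 26896 ≡ 380 (mod 947)
164^4 = (164^2)^2 ≡ 380^2 = 144400 ≡ 456 (mod 947)
164^8 = (164^4)^2 ≡ 456^2 = 207936 ≡ 543 (mod 947)
164^16 = (164^8)^2 ≡ 543^2 = 294849 ≡ 332 (mod 947)
164^32 = (164^16)^2 ≡ 332^2 = 110224 ≡ 372 (mod 947)
164^42 = 164^32 · 164^8 · 164^2 ≡ 372 · 543 · 380 ≡ 342 (mod 947).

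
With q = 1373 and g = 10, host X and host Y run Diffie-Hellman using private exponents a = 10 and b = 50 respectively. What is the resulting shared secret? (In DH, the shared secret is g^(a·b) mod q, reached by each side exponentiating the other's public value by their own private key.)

Host Y sends B = g^b mod q = 10^50 mod 1373.
10^1 ≡ 10 (mod 1373)
10^2 = (10^1)^2 ≡ 10^2 = 100 ≡ 100 (mod 1373)
10^4 = (10^2)^2 ≡ 100^2 = 10000 ≡ 389 (mod 1373)
10^8 = (10^4)^2 ≡ 389^2 = 151321 ≡ 291 (mod 1373)
10^16 = (10^8)^2 ≡ 291^2 = 84681 ≡ 928 (mod 1373)
10^32 = (10^16)^2 ≡ 928^2 = 861184 ≡ 313 (mod 1373)
10^50 = 10^32 · 10^16 · 10^2 ≡ 313 · 928 · 100 ≡ 585 (mod 1373).
So B = 585. Host X then computes K = B^a mod q = 585^10 mod 1373.
585^1 ≡ 585 (mod 1373)
585^2 = (585^1)^2 ≡ 585^2 = 342225 ≡ 348 (mod 1373)
585^4 = (585^2)^2 ≡ 348^2 = 121104 ≡ 280 (mod 1373)
585^8 = (585^4)^2 ≡ 280^2 = 78400 ≡ 139 (mod 1373)
585^10 = 585^8 · 585^2 ≡ 139 · 348 ≡ 317 (mod 1373).

317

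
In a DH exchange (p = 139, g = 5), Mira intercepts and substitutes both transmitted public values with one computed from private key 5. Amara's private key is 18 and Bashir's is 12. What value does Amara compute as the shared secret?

Amara receives Mira's public value M = 5^5 mod 139 instead of the honest one.
5^1 ≡ 5 (mod 139)
5^2 = (5^1)^2 ≡ 5^2 = 25 ≡ 25 (mod 139)
5^4 = (5^2)^2 ≡ 25^2 = 625 ≡ 69 (mod 139)
5^5 = 5^4 · 5^1 ≡ 69 · 5 ≡ 67 (mod 139).
So M = 67. Amara computes K = M^18 mod 139.
67^1 ≡ 67 (mod 139)
67^2 = (67^1)^2 ≡ 67^2 = 4489 ≡ 41 (mod 139)
67^4 = (67^2)^2 ≡ 41^2 = 1681 ≡ 13 (mod 139)
67^8 = (67^4)^2 ≡ 13^2 = 169 ≡ 30 (mod 139)
67^16 = (67^8)^2 ≡ 30^2 = 900 ≡ 66 (mod 139)
67^18 = 67^16 · 67^2 ≡ 66 · 41 ≡ 65 (mod 139).

65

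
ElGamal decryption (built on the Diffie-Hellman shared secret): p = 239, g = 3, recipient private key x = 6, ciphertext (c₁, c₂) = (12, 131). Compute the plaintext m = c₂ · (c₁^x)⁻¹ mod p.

217

Shared mask s = c₁^x mod p = 12^6 mod 239.
12^1 ≡ 12 (mod 239)
12^2 = (12^1)^2 ≡ 12^2 = 144 ≡ 144 (mod 239)
12^4 = (12^2)^2 ≡ 144^2 = 20736 ≡ 182 (mod 239)
12^6 = 12^4 · 12^2 ≡ 182 · 144 ≡ 157 (mod 239).
So s = 157; s⁻¹ ≡ 102 (mod 239).
m = c₂ · s⁻¹ mod 239 = 131 · 102 mod 239 = 217.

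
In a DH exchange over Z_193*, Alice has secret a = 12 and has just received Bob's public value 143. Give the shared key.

112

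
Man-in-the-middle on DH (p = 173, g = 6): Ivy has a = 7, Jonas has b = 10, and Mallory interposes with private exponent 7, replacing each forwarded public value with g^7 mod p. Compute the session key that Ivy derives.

Ivy receives Mallory's public value M = 6^7 mod 173 instead of the honest one.
6^1 ≡ 6 (mod 173)
6^2 = (6^1)^2 ≡ 6^2 = 36 ≡ 36 (mod 173)
6^4 = (6^2)^2 ≡ 36^2 = 1296 ≡ 85 (mod 173)
6^7 = 6^4 · 6^2 · 6^1 ≡ 85 · 36 · 6 ≡ 22 (mod 173).
So M = 22. Ivy computes K = M^7 mod 173.
22^1 ≡ 22 (mod 173)
22^2 = (22^1)^2 ≡ 22^2 = 484 ≡ 138 (mod 173)
22^4 = (22^2)^2 ≡ 138^2 = 19044 ≡ 14 (mod 173)
22^7 = 22^4 · 22^2 · 22^1 ≡ 14 · 138 · 22 ≡ 119 (mod 173).

119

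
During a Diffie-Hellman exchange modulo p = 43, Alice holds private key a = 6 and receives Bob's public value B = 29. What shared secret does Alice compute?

Shared key K = 29^6 mod 43.
29^1 ≡ 29 (mod 43)
29^2 = (29^1)^2 ≡ 29^2 = 841 ≡ 24 (mod 43)
29^4 = (29^2)^2 ≡ 24^2 = 576 ≡ 17 (mod 43)
29^6 = 29^4 · 29^2 ≡ 17 · 24 ≡ 21 (mod 43).

21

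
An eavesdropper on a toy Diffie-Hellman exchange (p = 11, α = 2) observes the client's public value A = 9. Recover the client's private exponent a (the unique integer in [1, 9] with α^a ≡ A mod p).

6

Try successive powers of 2 modulo 11:
2^1 ≡ 2
2^2 ≡ 4
2^3 ≡ 8
2^4 ≡ 5
2^5 ≡ 10
2^6 ≡ 9
Found: a = 6.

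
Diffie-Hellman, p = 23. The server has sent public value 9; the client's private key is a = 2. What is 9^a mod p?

Shared key K = 9^2 mod 23.
9^1 ≡ 9 (mod 23)
9^2 = (9^1)^2 ≡ 9^2 = 81 ≡ 12 (mod 23)

12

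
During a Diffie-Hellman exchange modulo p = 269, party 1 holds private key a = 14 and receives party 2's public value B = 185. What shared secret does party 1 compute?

Shared key K = 185^14 mod 269.
185^1 ≡ 185 (mod 269)
185^2 = (185^1)^2 ≡ 185^2 = 34225 ≡ 62 (mod 269)
185^4 = (185^2)^2 ≡ 62^2 = 3844 ≡ 78 (mod 269)
185^8 = (185^4)^2 ≡ 78^2 = 6084 ≡ 166 (mod 269)
185^14 = 185^8 · 185^4 · 185^2 ≡ 166 · 78 · 62 ≡ 80 (mod 269).

80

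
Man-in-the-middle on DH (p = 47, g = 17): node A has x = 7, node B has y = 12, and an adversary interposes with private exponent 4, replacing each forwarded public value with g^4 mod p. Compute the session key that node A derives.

Node A receives an adversary's public value M = 17^4 mod 47 instead of the honest one.
17^1 ≡ 17 (mod 47)
17^2 = (17^1)^2 ≡ 17^2 = 289 ≡ 7 (mod 47)
17^4 = (17^2)^2 ≡ 7^2 = 49 ≡ 2 (mod 47)
So M = 2. Node A computes K = M^7 mod 47.
2^1 ≡ 2 (mod 47)
2^2 = (2^1)^2 ≡ 2^2 = 4 ≡ 4 (mod 47)
2^4 = (2^2)^2 ≡ 4^2 = 16 ≡ 16 (mod 47)
2^7 = 2^4 · 2^2 · 2^1 ≡ 16 · 4 · 2 ≡ 34 (mod 47).

34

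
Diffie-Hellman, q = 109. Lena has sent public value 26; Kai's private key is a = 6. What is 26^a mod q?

Shared key K = 26^6 mod 109.
26^1 ≡ 26 (mod 109)
26^2 = (26^1)^2 ≡ 26^2 = 676 ≡ 22 (mod 109)
26^4 = (26^2)^2 ≡ 22^2 = 484 ≡ 48 (mod 109)
26^6 = 26^4 · 26^2 ≡ 48 · 22 ≡ 75 (mod 109).

75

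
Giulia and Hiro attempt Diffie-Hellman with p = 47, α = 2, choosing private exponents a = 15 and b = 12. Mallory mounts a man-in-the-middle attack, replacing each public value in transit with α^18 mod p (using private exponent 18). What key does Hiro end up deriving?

Hiro receives Mallory's public value M = 2^18 mod 47 instead of the honest one.
2^1 ≡ 2 (mod 47)
2^2 = (2^1)^2 ≡ 2^2 = 4 ≡ 4 (mod 47)
2^4 = (2^2)^2 ≡ 4^2 = 16 ≡ 16 (mod 47)
2^8 = (2^4)^2 ≡ 16^2 = 256 ≡ 21 (mod 47)
2^16 = (2^8)^2 ≡ 21^2 = 441 ≡ 18 (mod 47)
2^18 = 2^16 · 2^2 ≡ 18 · 4 ≡ 25 (mod 47).
So M = 25. Hiro computes K = M^12 mod 47.
25^1 ≡ 25 (mod 47)
25^2 = (25^1)^2 ≡ 25^2 = 625 ≡ 14 (mod 47)
25^4 = (25^2)^2 ≡ 14^2 = 196 ≡ 8 (mod 47)
25^8 = (25^4)^2 ≡ 8^2 = 64 ≡ 17 (mod 47)
25^12 = 25^8 · 25^4 ≡ 17 · 8 ≡ 42 (mod 47).

42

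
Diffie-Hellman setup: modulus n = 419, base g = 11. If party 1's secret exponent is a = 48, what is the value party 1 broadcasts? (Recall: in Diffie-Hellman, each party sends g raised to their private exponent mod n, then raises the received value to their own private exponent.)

Public value = 11^48 (mod 419).
11^1 ≡ 11 (mod 419)
11^2 = (11^1)^2 ≡ 11^2 = 121 ≡ 121 (mod 419)
11^4 = (11^2)^2 ≡ 121^2 = 14641 ≡ 395 (mod 419)
11^8 = (11^4)^2 ≡ 395^2 = 156025 ≡ 157 (mod 419)
11^16 = (11^8)^2 ≡ 157^2 = 24649 ≡ 347 (mod 419)
11^32 = (11^16)^2 ≡ 347^2 = 120409 ≡ 156 (mod 419)
11^48 = 11^32 · 11^16 ≡ 156 · 347 ≡ 81 (mod 419).

81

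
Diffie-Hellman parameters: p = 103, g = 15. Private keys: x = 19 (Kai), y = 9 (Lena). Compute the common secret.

72

Kai sends A = g^x mod p = 15^19 mod 103.
15^1 ≡ 15 (mod 103)
15^2 = (15^1)^2 ≡ 15^2 = 225 ≡ 19 (mod 103)
15^4 = (15^2)^2 ≡ 19^2 = 361 ≡ 52 (mod 103)
15^8 = (15^4)^2 ≡ 52^2 = 2704 ≡ 26 (mod 103)
15^16 = (15^8)^2 ≡ 26^2 = 676 ≡ 58 (mod 103)
15^19 = 15^16 · 15^2 · 15^1 ≡ 58 · 19 · 15 ≡ 50 (mod 103).
So A = 50. Lena then computes K = A^y mod p = 50^9 mod 103.
50^1 ≡ 50 (mod 103)
50^2 = (50^1)^2 ≡ 50^2 = 2500 ≡ 28 (mod 103)
50^4 = (50^2)^2 ≡ 28^2 = 784 ≡ 63 (mod 103)
50^8 = (50^4)^2 ≡ 63^2 = 3969 ≡ 55 (mod 103)
50^9 = 50^8 · 50^1 ≡ 55 · 50 ≡ 72 (mod 103).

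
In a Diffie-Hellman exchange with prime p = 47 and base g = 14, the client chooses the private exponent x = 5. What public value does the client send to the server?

3

Public value = 14^5 (mod 47).
14^1 ≡ 14 (mod 47)
14^2 = (14^1)^2 ≡ 14^2 = 196 ≡ 8 (mod 47)
14^4 = (14^2)^2 ≡ 8^2 = 64 ≡ 17 (mod 47)
14^5 = 14^4 · 14^1 ≡ 17 · 14 ≡ 3 (mod 47).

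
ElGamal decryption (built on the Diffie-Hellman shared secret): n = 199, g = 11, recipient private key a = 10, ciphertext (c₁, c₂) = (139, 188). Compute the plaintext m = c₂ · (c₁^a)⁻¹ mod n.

Shared mask s = c₁^a mod n = 139^10 mod 199.
139^1 ≡ 139 (mod 199)
139^2 = (139^1)^2 ≡ 139^2 = 19321 ≡ 18 (mod 199)
139^4 = (139^2)^2 ≡ 18^2 = 324 ≡ 125 (mod 199)
139^8 = (139^4)^2 ≡ 125^2 = 15625 ≡ 103 (mod 199)
139^10 = 139^8 · 139^2 ≡ 103 · 18 ≡ 63 (mod 199).
So s = 63; s⁻¹ ≡ 139 (mod 199).
m = c₂ · s⁻¹ mod 199 = 188 · 139 mod 199 = 63.

63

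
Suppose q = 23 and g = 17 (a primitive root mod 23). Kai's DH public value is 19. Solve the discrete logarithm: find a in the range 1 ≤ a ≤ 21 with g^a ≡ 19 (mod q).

21

Try successive powers of 17 modulo 23:
17^1 ≡ 17
17^2 ≡ 13
17^3 ≡ 14
17^4 ≡ 8
17^5 ≡ 21
17^6 ≡ 12
17^7 ≡ 20
17^8 ≡ 18
17^9 ≡ 7
17^10 ≡ 4
17^11 ≡ 22
17^12 ≡ 6
17^13 ≡ 10
17^14 ≡ 9
17^15 ≡ 15
17^16 ≡ 2
17^17 ≡ 11
17^18 ≡ 3
17^19 ≡ 5
17^20 ≡ 16
17^21 ≡ 19
Found: a = 21.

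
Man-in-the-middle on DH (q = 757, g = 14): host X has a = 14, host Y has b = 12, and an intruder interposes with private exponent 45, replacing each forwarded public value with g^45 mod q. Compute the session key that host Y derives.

77

Host Y receives an intruder's public value M = 14^45 mod 757 instead of the honest one.
14^1 ≡ 14 (mod 757)
14^2 = (14^1)^2 ≡ 14^2 = 196 ≡ 196 (mod 757)
14^4 = (14^2)^2 ≡ 196^2 = 38416 ≡ 566 (mod 757)
14^8 = (14^4)^2 ≡ 566^2 = 320356 ≡ 145 (mod 757)
14^16 = (14^8)^2 ≡ 145^2 = 21025 ≡ 586 (mod 757)
14^32 = (14^16)^2 ≡ 586^2 = 343396 ≡ 475 (mod 757)
14^45 = 14^32 · 14^8 · 14^4 · 14^1 ≡ 475 · 145 · 566 · 14 ≡ 294 (mod 757).
So M = 294. Host Y computes K = M^12 mod 757.
294^1 ≡ 294 (mod 757)
294^2 = (294^1)^2 ≡ 294^2 = 86436 ≡ 138 (mod 757)
294^4 = (294^2)^2 ≡ 138^2 = 19044 ≡ 119 (mod 757)
294^8 = (294^4)^2 ≡ 119^2 = 14161 ≡ 535 (mod 757)
294^12 = 294^8 · 294^4 ≡ 535 · 119 ≡ 77 (mod 757).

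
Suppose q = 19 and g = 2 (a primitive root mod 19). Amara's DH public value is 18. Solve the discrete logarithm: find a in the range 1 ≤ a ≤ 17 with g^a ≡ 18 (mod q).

9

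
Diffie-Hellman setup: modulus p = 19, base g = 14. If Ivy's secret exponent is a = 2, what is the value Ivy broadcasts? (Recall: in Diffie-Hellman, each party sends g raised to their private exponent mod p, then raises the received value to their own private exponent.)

6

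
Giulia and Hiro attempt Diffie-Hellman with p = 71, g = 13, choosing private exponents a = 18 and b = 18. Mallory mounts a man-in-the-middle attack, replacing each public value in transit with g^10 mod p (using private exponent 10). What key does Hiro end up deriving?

Hiro receives Mallory's public value M = 13^10 mod 71 instead of the honest one.
13^1 ≡ 13 (mod 71)
13^2 = (13^1)^2 ≡ 13^2 = 169 ≡ 27 (mod 71)
13^4 = (13^2)^2 ≡ 27^2 = 729 ≡ 19 (mod 71)
13^8 = (13^4)^2 ≡ 19^2 = 361 ≡ 6 (mod 71)
13^10 = 13^8 · 13^2 ≡ 6 · 27 ≡ 20 (mod 71).
So M = 20. Hiro computes K = M^18 mod 71.
20^1 ≡ 20 (mod 71)
20^2 = (20^1)^2 ≡ 20^2 = 400 ≡ 45 (mod 71)
20^4 = (20^2)^2 ≡ 45^2 = 2025 ≡ 37 (mod 71)
20^8 = (20^4)^2 ≡ 37^2 = 1369 ≡ 20 (mod 71)
20^16 = (20^8)^2 ≡ 20^2 = 400 ≡ 45 (mod 71)
20^18 = 20^16 · 20^2 ≡ 45 · 45 ≡ 37 (mod 71).

37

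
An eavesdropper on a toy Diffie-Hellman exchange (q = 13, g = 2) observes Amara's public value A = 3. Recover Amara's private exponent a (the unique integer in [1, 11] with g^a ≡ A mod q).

4

Try successive powers of 2 modulo 13:
2^1 ≡ 2
2^2 ≡ 4
2^3 ≡ 8
2^4 ≡ 3
Found: a = 4.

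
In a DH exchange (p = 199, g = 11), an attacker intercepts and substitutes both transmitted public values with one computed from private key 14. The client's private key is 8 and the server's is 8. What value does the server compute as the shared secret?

121

The server receives an attacker's public value M = 11^14 mod 199 instead of the honest one.
11^1 ≡ 11 (mod 199)
11^2 = (11^1)^2 ≡ 11^2 = 121 ≡ 121 (mod 199)
11^4 = (11^2)^2 ≡ 121^2 = 14641 ≡ 114 (mod 199)
11^8 = (11^4)^2 ≡ 114^2 = 12996 ≡ 61 (mod 199)
11^14 = 11^8 · 11^4 · 11^2 ≡ 61 · 114 · 121 ≡ 62 (mod 199).
So M = 62. The server computes K = M^8 mod 199.
62^1 ≡ 62 (mod 199)
62^2 = (62^1)^2 ≡ 62^2 = 3844 ≡ 63 (mod 199)
62^4 = (62^2)^2 ≡ 63^2 = 3969 ≡ 188 (mod 199)
62^8 = (62^4)^2 ≡ 188^2 = 35344 ≡ 121 (mod 199)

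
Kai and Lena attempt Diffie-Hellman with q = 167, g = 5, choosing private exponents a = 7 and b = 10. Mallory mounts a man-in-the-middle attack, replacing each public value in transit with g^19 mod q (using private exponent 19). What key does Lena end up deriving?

58

Lena receives Mallory's public value M = 5^19 mod 167 instead of the honest one.
5^1 ≡ 5 (mod 167)
5^2 = (5^1)^2 ≡ 5^2 = 25 ≡ 25 (mod 167)
5^4 = (5^2)^2 ≡ 25^2 = 625 ≡ 124 (mod 167)
5^8 = (5^4)^2 ≡ 124^2 = 15376 ≡ 12 (mod 167)
5^16 = (5^8)^2 ≡ 12^2 = 144 ≡ 144 (mod 167)
5^19 = 5^16 · 5^2 · 5^1 ≡ 144 · 25 · 5 ≡ 131 (mod 167).
So M = 131. Lena computes K = M^10 mod 167.
131^1 ≡ 131 (mod 167)
131^2 = (131^1)^2 ≡ 131^2 = 17161 ≡ 127 (mod 167)
131^4 = (131^2)^2 ≡ 127^2 = 16129 ≡ 97 (mod 167)
131^8 = (131^4)^2 ≡ 97^2 = 9409 ≡ 57 (mod 167)
131^10 = 131^8 · 131^2 ≡ 57 · 127 ≡ 58 (mod 167).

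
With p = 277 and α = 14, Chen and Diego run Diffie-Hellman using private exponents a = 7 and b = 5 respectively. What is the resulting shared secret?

180

Chen sends A = α^a mod p = 14^7 mod 277.
14^1 ≡ 14 (mod 277)
14^2 = (14^1)^2 ≡ 14^2 = 196 ≡ 196 (mod 277)
14^4 = (14^2)^2 ≡ 196^2 = 38416 ≡ 190 (mod 277)
14^7 = 14^4 · 14^2 · 14^1 ≡ 190 · 196 · 14 ≡ 46 (mod 277).
So A = 46. Diego then computes K = A^b mod p = 46^5 mod 277.
46^1 ≡ 46 (mod 277)
46^2 = (46^1)^2 ≡ 46^2 = 2116 ≡ 177 (mod 277)
46^4 = (46^2)^2 ≡ 177^2 = 31329 ≡ 28 (mod 277)
46^5 = 46^4 · 46^1 ≡ 28 · 46 ≡ 180 (mod 277).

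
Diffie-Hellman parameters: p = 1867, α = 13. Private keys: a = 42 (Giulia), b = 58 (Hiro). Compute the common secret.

Giulia sends A = α^a mod p = 13^42 mod 1867.
13^1 ≡ 13 (mod 1867)
13^2 = (13^1)^2 ≡ 13^2 = 169 ≡ 169 (mod 1867)
13^4 = (13^2)^2 ≡ 169^2 = 28561 ≡ 556 (mod 1867)
13^8 = (13^4)^2 ≡ 556^2 = 309136 ≡ 1081 (mod 1867)
13^16 = (13^8)^2 ≡ 1081^2 = 1168561 ≡ 1686 (mod 1867)
13^32 = (13^16)^2 ≡ 1686^2 = 2842596 ≡ 1022 (mod 1867)
13^42 = 13^32 · 13^8 · 13^2 ≡ 1022 · 1081 · 169 ≡ 690 (mod 1867).
So A = 690. Hiro then computes K = A^b mod p = 690^58 mod 1867.
690^1 ≡ 690 (mod 1867)
690^2 = (690^1)^2 ≡ 690^2 = 476100 ≡ 15 (mod 1867)
690^4 = (690^2)^2 ≡ 15^2 = 225 ≡ 225 (mod 1867)
690^8 = (690^4)^2 ≡ 225^2 = 50625 ≡ 216 (mod 1867)
690^16 = (690^8)^2 ≡ 216^2 = 46656 ≡ 1848 (mod 1867)
690^32 = (690^16)^2 ≡ 1848^2 = 3415104 ≡ 361 (mod 1867)
690^58 = 690^32 · 690^16 · 690^8 · 690^2 ≡ 361 · 1848 · 216 · 15 ≡ 1608 (mod 1867).

1608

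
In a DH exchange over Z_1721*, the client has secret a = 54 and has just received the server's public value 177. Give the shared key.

Shared key K = 177^54 mod 1721.
177^1 ≡ 177 (mod 1721)
177^2 = (177^1)^2 ≡ 177^2 = 31329 ≡ 351 (mod 1721)
177^4 = (177^2)^2 ≡ 351^2 = 123201 ≡ 1010 (mod 1721)
177^8 = (177^4)^2 ≡ 1010^2 = 1020100 ≡ 1268 (mod 1721)
177^16 = (177^8)^2 ≡ 1268^2 = 1607824 ≡ 410 (mod 1721)
177^32 = (177^16)^2 ≡ 410^2 = 168100 ≡ 1163 (mod 1721)
177^54 = 177^32 · 177^16 · 177^4 · 177^2 ≡ 1163 · 410 · 1010 · 351 ≡ 1634 (mod 1721).

1634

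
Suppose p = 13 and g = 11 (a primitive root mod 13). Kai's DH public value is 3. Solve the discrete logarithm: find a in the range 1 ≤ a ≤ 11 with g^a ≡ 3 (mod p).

4

Try successive powers of 11 modulo 13:
11^1 ≡ 11
11^2 ≡ 4
11^3 ≡ 5
11^4 ≡ 3
Found: a = 4.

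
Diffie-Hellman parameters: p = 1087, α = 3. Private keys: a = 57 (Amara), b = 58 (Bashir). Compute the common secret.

843

Amara sends A = α^a mod p = 3^57 mod 1087.
3^1 ≡ 3 (mod 1087)
3^2 = (3^1)^2 ≡ 3^2 = 9 ≡ 9 (mod 1087)
3^4 = (3^2)^2 ≡ 9^2 = 81 ≡ 81 (mod 1087)
3^8 = (3^4)^2 ≡ 81^2 = 6561 ≡ 39 (mod 1087)
3^16 = (3^8)^2 ≡ 39^2 = 1521 ≡ 434 (mod 1087)
3^32 = (3^16)^2 ≡ 434^2 = 188356 ≡ 305 (mod 1087)
3^57 = 3^32 · 3^16 · 3^8 · 3^1 ≡ 305 · 434 · 39 · 3 ≡ 801 (mod 1087).
So A = 801. Bashir then computes K = A^b mod p = 801^58 mod 1087.
801^1 ≡ 801 (mod 1087)
801^2 = (801^1)^2 ≡ 801^2 = 641601 ≡ 271 (mod 1087)
801^4 = (801^2)^2 ≡ 271^2 = 73441 ≡ 612 (mod 1087)
801^8 = (801^4)^2 ≡ 612^2 = 374544 ≡ 616 (mod 1087)
801^16 = (801^8)^2 ≡ 616^2 = 379456 ≡ 93 (mod 1087)
801^32 = (801^16)^2 ≡ 93^2 = 8649 ≡ 1040 (mod 1087)
801^58 = 801^32 · 801^16 · 801^8 · 801^2 ≡ 1040 · 93 · 616 · 271 ≡ 843 (mod 1087).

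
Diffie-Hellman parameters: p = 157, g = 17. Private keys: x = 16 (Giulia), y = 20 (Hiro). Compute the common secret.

9

Giulia sends A = g^x mod p = 17^16 mod 157.
17^1 ≡ 17 (mod 157)
17^2 = (17^1)^2 ≡ 17^2 = 289 ≡ 132 (mod 157)
17^4 = (17^2)^2 ≡ 132^2 = 17424 ≡ 154 (mod 157)
17^8 = (17^4)^2 ≡ 154^2 = 23716 ≡ 9 (mod 157)
17^16 = (17^8)^2 ≡ 9^2 = 81 ≡ 81 (mod 157)
So A = 81. Hiro then computes K = A^y mod p = 81^20 mod 157.
81^1 ≡ 81 (mod 157)
81^2 = (81^1)^2 ≡ 81^2 = 6561 ≡ 124 (mod 157)
81^4 = (81^2)^2 ≡ 124^2 = 15376 ≡ 147 (mod 157)
81^8 = (81^4)^2 ≡ 147^2 = 21609 ≡ 100 (mod 157)
81^16 = (81^8)^2 ≡ 100^2 = 10000 ≡ 109 (mod 157)
81^20 = 81^16 · 81^4 ≡ 109 · 147 ≡ 9 (mod 157).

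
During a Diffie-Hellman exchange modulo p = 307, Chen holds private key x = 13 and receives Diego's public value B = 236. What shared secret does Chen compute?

Shared key K = 236^13 mod 307.
236^1 ≡ 236 (mod 307)
236^2 = (236^1)^2 ≡ 236^2 = 55696 ≡ 129 (mod 307)
236^4 = (236^2)^2 ≡ 129^2 = 16641 ≡ 63 (mod 307)
236^8 = (236^4)^2 ≡ 63^2 = 3969 ≡ 285 (mod 307)
236^13 = 236^8 · 236^4 · 236^1 ≡ 285 · 63 · 236 ≡ 166 (mod 307).

166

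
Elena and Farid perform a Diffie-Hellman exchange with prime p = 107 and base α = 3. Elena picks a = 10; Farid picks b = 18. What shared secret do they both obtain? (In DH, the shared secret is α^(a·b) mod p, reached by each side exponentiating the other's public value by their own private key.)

33

Elena sends A = α^a mod p = 3^10 mod 107.
3^1 ≡ 3 (mod 107)
3^2 = (3^1)^2 ≡ 3^2 = 9 ≡ 9 (mod 107)
3^4 = (3^2)^2 ≡ 9^2 = 81 ≡ 81 (mod 107)
3^8 = (3^4)^2 ≡ 81^2 = 6561 ≡ 34 (mod 107)
3^10 = 3^8 · 3^2 ≡ 34 · 9 ≡ 92 (mod 107).
So A = 92. Farid then computes K = A^b mod p = 92^18 mod 107.
92^1 ≡ 92 (mod 107)
92^2 = (92^1)^2 ≡ 92^2 = 8464 ≡ 11 (mod 107)
92^4 = (92^2)^2 ≡ 11^2 = 121 ≡ 14 (mod 107)
92^8 = (92^4)^2 ≡ 14^2 = 196 ≡ 89 (mod 107)
92^16 = (92^8)^2 ≡ 89^2 = 7921 ≡ 3 (mod 107)
92^18 = 92^16 · 92^2 ≡ 3 · 11 ≡ 33 (mod 107).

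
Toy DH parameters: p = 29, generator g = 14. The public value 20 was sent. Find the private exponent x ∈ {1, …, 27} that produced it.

4

Try successive powers of 14 modulo 29:
14^1 ≡ 14
14^2 ≡ 22
14^3 ≡ 18
14^4 ≡ 20
Found: x = 4.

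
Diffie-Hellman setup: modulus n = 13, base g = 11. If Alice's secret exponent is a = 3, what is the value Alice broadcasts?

Public value = 11^3 mod 13.
11^1 ≡ 11 (mod 13)
11^2 = (11^1)^2 ≡ 11^2 = 121 ≡ 4 (mod 13)
11^3 = 11^2 · 11^1 ≡ 4 · 11 ≡ 5 (mod 13).

5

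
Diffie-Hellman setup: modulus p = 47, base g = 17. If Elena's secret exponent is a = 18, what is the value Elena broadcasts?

Public value = 17^18 mod 47.
17^1 ≡ 17 (mod 47)
17^2 = (17^1)^2 ≡ 17^2 = 289 ≡ 7 (mod 47)
17^4 = (17^2)^2 ≡ 7^2 = 49 ≡ 2 (mod 47)
17^8 = (17^4)^2 ≡ 2^2 = 4 ≡ 4 (mod 47)
17^16 = (17^8)^2 ≡ 4^2 = 16 ≡ 16 (mod 47)
17^18 = 17^16 · 17^2 ≡ 16 · 7 ≡ 18 (mod 47).

18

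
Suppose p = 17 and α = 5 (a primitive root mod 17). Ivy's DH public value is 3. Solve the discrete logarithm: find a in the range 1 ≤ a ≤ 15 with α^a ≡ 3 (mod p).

13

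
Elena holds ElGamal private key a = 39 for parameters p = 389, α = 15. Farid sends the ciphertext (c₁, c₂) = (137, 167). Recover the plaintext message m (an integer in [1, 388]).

8

Shared mask s = c₁^a mod p = 137^39 mod 389.
137^1 ≡ 137 (mod 389)
137^2 = (137^1)^2 ≡ 137^2 = 18769 ≡ 97 (mod 389)
137^4 = (137^2)^2 ≡ 97^2 = 9409 ≡ 73 (mod 389)
137^8 = (137^4)^2 ≡ 73^2 = 5329 ≡ 272 (mod 389)
137^16 = (137^8)^2 ≡ 272^2 = 73984 ≡ 74 (mod 389)
137^32 = (137^16)^2 ≡ 74^2 = 5476 ≡ 30 (mod 389)
137^39 = 137^32 · 137^4 · 137^2 · 137^1 ≡ 30 · 73 · 97 · 137 ≡ 264 (mod 389).
So s = 264; s⁻¹ ≡ 28 (mod 389).
m = c₂ · s⁻¹ mod 389 = 167 · 28 mod 389 = 8.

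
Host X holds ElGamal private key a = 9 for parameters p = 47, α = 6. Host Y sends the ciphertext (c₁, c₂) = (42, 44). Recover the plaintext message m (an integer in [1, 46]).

13

Shared mask s = c₁^a mod p = 42^9 mod 47.
42^1 ≡ 42 (mod 47)
42^2 = (42^1)^2 ≡ 42^2 = 1764 ≡ 25 (mod 47)
42^4 = (42^2)^2 ≡ 25^2 = 625 ≡ 14 (mod 47)
42^8 = (42^4)^2 ≡ 14^2 = 196 ≡ 8 (mod 47)
42^9 = 42^8 · 42^1 ≡ 8 · 42 ≡ 7 (mod 47).
So s = 7; s⁻¹ ≡ 27 (mod 47).
m = c₂ · s⁻¹ mod 47 = 44 · 27 mod 47 = 13.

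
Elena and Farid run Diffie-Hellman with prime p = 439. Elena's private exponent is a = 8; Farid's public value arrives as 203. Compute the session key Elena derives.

246

Shared key K = 203^8 mod 439.
203^1 ≡ 203 (mod 439)
203^2 = (203^1)^2 ≡ 203^2 = 41209 ≡ 382 (mod 439)
203^4 = (203^2)^2 ≡ 382^2 = 145924 ≡ 176 (mod 439)
203^8 = (203^4)^2 ≡ 176^2 = 30976 ≡ 246 (mod 439)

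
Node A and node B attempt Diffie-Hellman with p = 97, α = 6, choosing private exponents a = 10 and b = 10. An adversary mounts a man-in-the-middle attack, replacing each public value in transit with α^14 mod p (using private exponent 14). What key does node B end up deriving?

61

Node B receives an adversary's public value M = 6^14 mod 97 instead of the honest one.
6^1 ≡ 6 (mod 97)
6^2 = (6^1)^2 ≡ 6^2 = 36 ≡ 36 (mod 97)
6^4 = (6^2)^2 ≡ 36^2 = 1296 ≡ 35 (mod 97)
6^8 = (6^4)^2 ≡ 35^2 = 1225 ≡ 61 (mod 97)
6^14 = 6^8 · 6^4 · 6^2 ≡ 61 · 35 · 36 ≡ 36 (mod 97).
So M = 36. Node B computes K = M^10 mod 97.
36^1 ≡ 36 (mod 97)
36^2 = (36^1)^2 ≡ 36^2 = 1296 ≡ 35 (mod 97)
36^4 = (36^2)^2 ≡ 35^2 = 1225 ≡ 61 (mod 97)
36^8 = (36^4)^2 ≡ 61^2 = 3721 ≡ 35 (mod 97)
36^10 = 36^8 · 36^2 ≡ 35 · 35 ≡ 61 (mod 97).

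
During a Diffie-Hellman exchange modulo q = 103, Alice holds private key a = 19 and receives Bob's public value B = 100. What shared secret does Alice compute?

9

Shared key K = 100^19 mod 103.
100^1 ≡ 100 (mod 103)
100^2 = (100^1)^2 ≡ 100^2 = 10000 ≡ 9 (mod 103)
100^4 = (100^2)^2 ≡ 9^2 = 81 ≡ 81 (mod 103)
100^8 = (100^4)^2 ≡ 81^2 = 6561 ≡ 72 (mod 103)
100^16 = (100^8)^2 ≡ 72^2 = 5184 ≡ 34 (mod 103)
100^19 = 100^16 · 100^2 · 100^1 ≡ 34 · 9 · 100 ≡ 9 (mod 103).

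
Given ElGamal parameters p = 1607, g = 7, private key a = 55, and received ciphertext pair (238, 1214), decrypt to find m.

Shared mask s = c₁^a mod p = 238^55 mod 1607.
238^1 ≡ 238 (mod 1607)
238^2 = (238^1)^2 ≡ 238^2 = 56644 ≡ 399 (mod 1607)
238^4 = (238^2)^2 ≡ 399^2 = 159201 ≡ 108 (mod 1607)
238^8 = (238^4)^2 ≡ 108^2 = 11664 ≡ 415 (mod 1607)
238^16 = (238^8)^2 ≡ 415^2 = 172225 ≡ 276 (mod 1607)
238^32 = (238^16)^2 ≡ 276^2 = 76176 ≡ 647 (mod 1607)
238^55 = 238^32 · 238^16 · 238^4 · 238^2 · 238^1 ≡ 647 · 276 · 108 · 399 · 238 ≡ 1076 (mod 1607).
So s = 1076; s⁻¹ ≡ 115 (mod 1607).
m = c₂ · s⁻¹ mod 1607 = 1214 · 115 mod 1607 = 1408.

1408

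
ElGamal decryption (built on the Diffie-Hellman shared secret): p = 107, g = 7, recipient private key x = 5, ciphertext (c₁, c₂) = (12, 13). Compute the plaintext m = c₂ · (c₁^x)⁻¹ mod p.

Shared mask s = c₁^x mod p = 12^5 mod 107.
12^1 ≡ 12 (mod 107)
12^2 = (12^1)^2 ≡ 12^2 = 144 ≡ 37 (mod 107)
12^4 = (12^2)^2 ≡ 37^2 = 1369 ≡ 85 (mod 107)
12^5 = 12^4 · 12^1 ≡ 85 · 12 ≡ 57 (mod 107).
So s = 57; s⁻¹ ≡ 92 (mod 107).
m = c₂ · s⁻¹ mod 107 = 13 · 92 mod 107 = 19.

19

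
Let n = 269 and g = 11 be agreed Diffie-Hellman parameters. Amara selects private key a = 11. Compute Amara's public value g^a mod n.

Public value = 11^11 mod 269.
11^1 ≡ 11 (mod 269)
11^2 = (11^1)^2 ≡ 11^2 = 121 ≡ 121 (mod 269)
11^4 = (11^2)^2 ≡ 121^2 = 14641 ≡ 115 (mod 269)
11^8 = (11^4)^2 ≡ 115^2 = 13225 ≡ 44 (mod 269)
11^11 = 11^8 · 11^2 · 11^1 ≡ 44 · 121 · 11 ≡ 191 (mod 269).

191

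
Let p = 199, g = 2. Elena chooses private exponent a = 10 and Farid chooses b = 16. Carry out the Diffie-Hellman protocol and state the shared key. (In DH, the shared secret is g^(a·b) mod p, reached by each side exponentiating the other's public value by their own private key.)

165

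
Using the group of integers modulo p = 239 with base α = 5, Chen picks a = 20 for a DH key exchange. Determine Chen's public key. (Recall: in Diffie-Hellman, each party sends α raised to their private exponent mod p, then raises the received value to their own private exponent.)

55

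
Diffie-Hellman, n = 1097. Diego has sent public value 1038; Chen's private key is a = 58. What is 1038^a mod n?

596

Shared key K = 1038^58 mod 1097.
1038^1 ≡ 1038 (mod 1097)
1038^2 = (1038^1)^2 ≡ 1038^2 = 1077444 ≡ 190 (mod 1097)
1038^4 = (1038^2)^2 ≡ 190^2 = 36100 ≡ 996 (mod 1097)
1038^8 = (1038^4)^2 ≡ 996^2 = 992016 ≡ 328 (mod 1097)
1038^16 = (1038^8)^2 ≡ 328^2 = 107584 ≡ 78 (mod 1097)
1038^32 = (1038^16)^2 ≡ 78^2 = 6084 ≡ 599 (mod 1097)
1038^58 = 1038^32 · 1038^16 · 1038^8 · 1038^2 ≡ 599 · 78 · 328 · 190 ≡ 596 (mod 1097).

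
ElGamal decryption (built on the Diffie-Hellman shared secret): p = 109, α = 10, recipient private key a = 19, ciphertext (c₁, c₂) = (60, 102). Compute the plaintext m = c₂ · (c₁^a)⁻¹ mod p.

22

Shared mask s = c₁^a mod p = 60^19 mod 109.
60^1 ≡ 60 (mod 109)
60^2 = (60^1)^2 ≡ 60^2 = 3600 ≡ 3 (mod 109)
60^4 = (60^2)^2 ≡ 3^2 = 9 ≡ 9 (mod 109)
60^8 = (60^4)^2 ≡ 9^2 = 81 ≡ 81 (mod 109)
60^16 = (60^8)^2 ≡ 81^2 = 6561 ≡ 21 (mod 109)
60^19 = 60^16 · 60^2 · 60^1 ≡ 21 · 3 · 60 ≡ 74 (mod 109).
So s = 74; s⁻¹ ≡ 28 (mod 109).
m = c₂ · s⁻¹ mod 109 = 102 · 28 mod 109 = 22.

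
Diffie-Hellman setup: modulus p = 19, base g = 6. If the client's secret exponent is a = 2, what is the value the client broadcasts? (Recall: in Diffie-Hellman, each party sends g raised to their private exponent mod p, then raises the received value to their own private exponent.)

Public value = 6^2 mod 19.
6^1 ≡ 6 (mod 19)
6^2 = (6^1)^2 ≡ 6^2 = 36 ≡ 17 (mod 19)

17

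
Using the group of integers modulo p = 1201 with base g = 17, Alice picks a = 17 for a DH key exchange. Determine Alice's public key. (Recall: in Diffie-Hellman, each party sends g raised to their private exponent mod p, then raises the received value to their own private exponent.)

Public value = 17^17 mod 1201.
17^1 ≡ 17 (mod 1201)
17^2 = (17^1)^2 ≡ 17^2 = 289 ≡ 289 (mod 1201)
17^4 = (17^2)^2 ≡ 289^2 = 83521 ≡ 652 (mod 1201)
17^8 = (17^4)^2 ≡ 652^2 = 425104 ≡ 1151 (mod 1201)
17^16 = (17^8)^2 ≡ 1151^2 = 1324801 ≡ 98 (mod 1201)
17^17 = 17^16 · 17^1 ≡ 98 · 17 ≡ 465 (mod 1201).

465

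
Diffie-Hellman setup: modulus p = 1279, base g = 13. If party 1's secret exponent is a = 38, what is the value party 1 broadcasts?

Public value = 13^38 mod 1279.
13^1 ≡ 13 (mod 1279)
13^2 = (13^1)^2 ≡ 13^2 = 169 ≡ 169 (mod 1279)
13^4 = (13^2)^2 ≡ 169^2 = 28561 ≡ 423 (mod 1279)
13^8 = (13^4)^2 ≡ 423^2 = 178929 ≡ 1148 (mod 1279)
13^16 = (13^8)^2 ≡ 1148^2 = 1317904 ≡ 534 (mod 1279)
13^32 = (13^16)^2 ≡ 534^2 = 285156 ≡ 1218 (mod 1279)
13^38 = 13^32 · 13^4 · 13^2 ≡ 1218 · 423 · 169 ≡ 683 (mod 1279).

683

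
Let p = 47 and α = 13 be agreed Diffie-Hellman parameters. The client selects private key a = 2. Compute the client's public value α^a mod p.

Public value = 13^2 mod 47.
13^1 ≡ 13 (mod 47)
13^2 = (13^1)^2 ≡ 13^2 = 169 ≡ 28 (mod 47)

28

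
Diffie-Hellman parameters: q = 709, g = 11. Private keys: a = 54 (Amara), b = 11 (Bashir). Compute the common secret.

424

Amara sends A = g^a mod q = 11^54 mod 709.
11^1 ≡ 11 (mod 709)
11^2 = (11^1)^2 ≡ 11^2 = 121 ≡ 121 (mod 709)
11^4 = (11^2)^2 ≡ 121^2 = 14641 ≡ 461 (mod 709)
11^8 = (11^4)^2 ≡ 461^2 = 212521 ≡ 530 (mod 709)
11^16 = (11^8)^2 ≡ 530^2 = 280900 ≡ 136 (mod 709)
11^32 = (11^16)^2 ≡ 136^2 = 18496 ≡ 62 (mod 709)
11^54 = 11^32 · 11^16 · 11^4 · 11^2 ≡ 62 · 136 · 461 · 121 ≡ 464 (mod 709).
So A = 464. Bashir then computes K = A^b mod q = 464^11 mod 709.
464^1 ≡ 464 (mod 709)
464^2 = (464^1)^2 ≡ 464^2 = 215296 ≡ 469 (mod 709)
464^4 = (464^2)^2 ≡ 469^2 = 219961 ≡ 171 (mod 709)
464^8 = (464^4)^2 ≡ 171^2 = 29241 ≡ 172 (mod 709)
464^11 = 464^8 · 464^2 · 464^1 ≡ 172 · 469 · 464 ≡ 424 (mod 709).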